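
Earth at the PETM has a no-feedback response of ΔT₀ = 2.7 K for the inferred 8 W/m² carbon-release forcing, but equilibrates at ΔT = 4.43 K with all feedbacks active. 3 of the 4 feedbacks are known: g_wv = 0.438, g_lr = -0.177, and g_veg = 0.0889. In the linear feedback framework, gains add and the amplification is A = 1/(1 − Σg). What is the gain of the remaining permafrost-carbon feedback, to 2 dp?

Amplification A = ΔT/ΔT₀ = 4.43/2.7 = 1.641.
Total gain g = 1 − 1/A = 1 − 1/1.641 = 0.3906.
Known gains sum to 0.438 − 0.177 + 0.0889 = 0.3499.
g_pf = 0.3906 − 0.3499 = 0.04.

0.04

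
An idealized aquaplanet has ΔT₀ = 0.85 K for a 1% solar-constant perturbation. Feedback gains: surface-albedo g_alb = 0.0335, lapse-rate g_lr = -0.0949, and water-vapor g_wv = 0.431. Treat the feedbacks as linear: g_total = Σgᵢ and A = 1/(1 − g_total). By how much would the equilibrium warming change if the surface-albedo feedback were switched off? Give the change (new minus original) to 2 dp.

Original: g = 0.3696, ΔT = 0.85/(1−0.3696) = 1.3484 K.
Without surface-albedo: g' = 0.3361, ΔT' = 0.85/(1−0.3361) = 1.2803 K.
Change = 1.2803 − 1.3484 = -0.07 K.

-0.07 K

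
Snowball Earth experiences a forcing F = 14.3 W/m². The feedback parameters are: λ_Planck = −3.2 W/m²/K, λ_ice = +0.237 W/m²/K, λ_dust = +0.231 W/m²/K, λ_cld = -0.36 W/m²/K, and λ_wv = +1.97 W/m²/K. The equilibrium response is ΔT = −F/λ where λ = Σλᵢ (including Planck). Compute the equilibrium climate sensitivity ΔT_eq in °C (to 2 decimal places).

Net feedback parameter λ = (−3.2) + (+0.237) + (+0.231) + (-0.36) + (+1.97) = -1.122 W/m²/K.
ΔT = −F/λ = −14.3/(-1.122) = 12.75 °C.

12.75 °C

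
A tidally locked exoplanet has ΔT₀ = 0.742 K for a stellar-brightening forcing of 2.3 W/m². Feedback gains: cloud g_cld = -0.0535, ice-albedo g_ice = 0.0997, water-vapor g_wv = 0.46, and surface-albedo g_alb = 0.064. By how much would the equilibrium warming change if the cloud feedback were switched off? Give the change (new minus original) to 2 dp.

Original: g = 0.5702, ΔT = 0.742/(1−0.5702) = 1.7264 K.
Without cloud: g' = 0.6237, ΔT' = 0.742/(1−0.6237) = 1.9718 K.
Change = 1.9718 − 1.7264 = 0.25 K.

0.25 K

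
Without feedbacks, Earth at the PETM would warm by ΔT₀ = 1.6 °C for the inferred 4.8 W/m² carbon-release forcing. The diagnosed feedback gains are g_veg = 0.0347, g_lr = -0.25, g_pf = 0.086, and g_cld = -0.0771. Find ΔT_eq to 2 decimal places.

1.33 °C

Total gain g = 0.0347 − 0.25 + 0.086 − 0.0771 = -0.2064.
Amplification A = 1/(1 + 0.2064) = 0.8289.
ΔT = 1.6 × 0.8289 = 1.33 °C.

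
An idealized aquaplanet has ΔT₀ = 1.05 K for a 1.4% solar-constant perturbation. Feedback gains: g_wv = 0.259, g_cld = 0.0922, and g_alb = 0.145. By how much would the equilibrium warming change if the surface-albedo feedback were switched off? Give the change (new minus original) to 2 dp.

-0.47 K

Original: g = 0.4962, ΔT = 1.05/(1−0.4962) = 2.0842 K.
Without surface-albedo: g' = 0.3512, ΔT' = 1.05/(1−0.3512) = 1.6184 K.
Change = 1.6184 − 2.0842 = -0.47 K.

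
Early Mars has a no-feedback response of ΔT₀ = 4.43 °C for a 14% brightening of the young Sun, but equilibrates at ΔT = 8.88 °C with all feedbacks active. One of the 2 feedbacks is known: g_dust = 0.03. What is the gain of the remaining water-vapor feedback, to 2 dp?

0.47

Amplification A = ΔT/ΔT₀ = 8.88/4.43 = 2.005.
Total gain g = 1 − 1/A = 1 − 1/2.005 = 0.5012.
The known gain is 0.03.
g_wv = 0.5012 − 0.03 = 0.47.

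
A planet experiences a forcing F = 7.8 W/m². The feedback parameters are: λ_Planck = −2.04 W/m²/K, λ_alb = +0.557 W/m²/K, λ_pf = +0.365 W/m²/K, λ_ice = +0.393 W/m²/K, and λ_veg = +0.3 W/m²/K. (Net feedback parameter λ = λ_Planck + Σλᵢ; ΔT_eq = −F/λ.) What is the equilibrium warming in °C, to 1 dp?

18.4 °C

Net feedback parameter λ = (−2.04) + (+0.557) + (+0.365) + (+0.393) + (+0.3) = -0.425 W/m²/K.
ΔT = −F/λ = −7.8/(-0.425) = 18.4 °C.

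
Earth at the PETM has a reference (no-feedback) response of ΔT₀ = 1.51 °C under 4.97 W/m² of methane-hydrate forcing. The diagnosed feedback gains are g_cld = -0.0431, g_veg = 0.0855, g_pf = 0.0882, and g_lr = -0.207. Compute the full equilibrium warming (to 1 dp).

1.4 °C

Total gain g = -0.0431 + 0.0855 + 0.0882 − 0.207 = -0.0764.
Amplification A = 1/(1 + 0.0764) = 0.929.
ΔT = 1.51 × 0.929 = 1.4 °C.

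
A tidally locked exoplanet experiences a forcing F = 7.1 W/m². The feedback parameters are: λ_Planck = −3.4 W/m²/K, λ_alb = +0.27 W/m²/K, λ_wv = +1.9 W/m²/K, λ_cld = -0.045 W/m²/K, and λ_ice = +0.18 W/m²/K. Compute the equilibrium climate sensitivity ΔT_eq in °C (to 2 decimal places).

Net feedback parameter λ = (−3.4) + (+0.27) + (+1.9) + (-0.045) + (+0.18) = -1.095 W/m²/K.
ΔT = −F/λ = −7.1/(-1.095) = 6.48 °C.

6.48 °C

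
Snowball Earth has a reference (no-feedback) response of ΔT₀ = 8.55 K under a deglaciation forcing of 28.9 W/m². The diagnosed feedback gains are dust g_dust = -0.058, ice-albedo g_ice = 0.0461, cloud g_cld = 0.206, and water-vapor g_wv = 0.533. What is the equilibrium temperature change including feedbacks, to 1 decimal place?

31.3 K

Total gain g = -0.058 + 0.0461 + 0.206 + 0.533 = 0.7271.
Amplification A = 1/(1 − 0.7271) = 3.664.
ΔT = 8.55 × 3.664 = 31.3 K.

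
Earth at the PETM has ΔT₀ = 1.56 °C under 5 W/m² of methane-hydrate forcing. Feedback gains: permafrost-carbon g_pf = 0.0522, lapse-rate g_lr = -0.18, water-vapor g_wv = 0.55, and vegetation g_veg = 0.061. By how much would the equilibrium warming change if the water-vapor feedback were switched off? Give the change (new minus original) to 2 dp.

-1.56 °C

Original: g = 0.4832, ΔT = 1.56/(1−0.4832) = 3.0186 °C.
Without water-vapor: g' = -0.0668, ΔT' = 1.56/(1+0.0668) = 1.4623 °C.
Change = 1.4623 − 3.0186 = -1.56 °C.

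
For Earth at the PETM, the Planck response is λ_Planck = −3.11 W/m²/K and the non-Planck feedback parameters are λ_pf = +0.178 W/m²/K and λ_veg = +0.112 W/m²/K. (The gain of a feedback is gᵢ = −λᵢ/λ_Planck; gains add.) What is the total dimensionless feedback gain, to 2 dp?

0.09

Convert to gains: g_pf = 0.178/3.11 = 0.05723; g_veg = 0.112/3.11 = 0.03601.
Total gain g = 0.09324.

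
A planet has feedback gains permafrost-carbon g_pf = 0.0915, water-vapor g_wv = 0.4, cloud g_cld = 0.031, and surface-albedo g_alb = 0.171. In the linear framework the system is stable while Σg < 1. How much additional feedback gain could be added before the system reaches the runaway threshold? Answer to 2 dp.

0.31

Current total gain = 0.0915 + 0.4 + 0.031 + 0.171 = 0.6935.
Margin to runaway = 1 − 0.6935 = 0.31.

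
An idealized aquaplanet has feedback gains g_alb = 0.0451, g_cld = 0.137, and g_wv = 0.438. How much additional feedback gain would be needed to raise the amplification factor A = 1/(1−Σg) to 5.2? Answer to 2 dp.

0.19

Current total gain = 0.6201.
Target gain for A = 5.2: g* = 1 − 1/5.2 = 0.8077.
Additional gain needed = 0.8077 − 0.6201 = 0.19.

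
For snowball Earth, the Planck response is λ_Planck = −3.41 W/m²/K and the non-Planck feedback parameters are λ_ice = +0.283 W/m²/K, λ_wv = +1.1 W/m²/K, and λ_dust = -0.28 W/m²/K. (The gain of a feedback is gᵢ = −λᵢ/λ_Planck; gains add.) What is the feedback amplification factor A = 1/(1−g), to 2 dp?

Convert to gains: g_ice = 0.283/3.41 = 0.08299; g_wv = 1.1/3.41 = 0.3226; g_dust = -0.28/3.41 = -0.08211.
Total gain g = 0.32348.
A = 1/(1 − 0.32348) = 1.48.

1.48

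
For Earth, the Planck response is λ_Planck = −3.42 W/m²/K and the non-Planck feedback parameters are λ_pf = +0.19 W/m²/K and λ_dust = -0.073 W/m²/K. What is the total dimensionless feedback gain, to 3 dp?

Convert to gains: g_pf = 0.19/3.42 = 0.05556; g_dust = -0.073/3.42 = -0.02135.
Total gain g = 0.03421.

0.034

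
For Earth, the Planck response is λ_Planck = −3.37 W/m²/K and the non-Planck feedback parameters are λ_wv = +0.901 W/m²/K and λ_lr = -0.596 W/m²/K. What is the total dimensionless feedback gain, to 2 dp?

Convert to gains: g_wv = 0.901/3.37 = 0.2674; g_lr = -0.596/3.37 = -0.1769.
Total gain g = 0.0905.

0.09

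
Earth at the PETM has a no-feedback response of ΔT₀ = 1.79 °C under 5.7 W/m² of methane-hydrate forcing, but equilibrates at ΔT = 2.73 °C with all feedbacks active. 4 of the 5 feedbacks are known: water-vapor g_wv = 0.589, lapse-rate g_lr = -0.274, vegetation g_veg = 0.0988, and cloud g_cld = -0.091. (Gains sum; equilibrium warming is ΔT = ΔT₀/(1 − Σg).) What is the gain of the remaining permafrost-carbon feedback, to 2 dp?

0.02

Amplification A = ΔT/ΔT₀ = 2.73/1.79 = 1.525.
Total gain g = 1 − 1/A = 1 − 1/1.525 = 0.3443.
Known gains sum to 0.589 − 0.274 + 0.0988 − 0.091 = 0.3228.
g_pf = 0.3443 − 0.3228 = 0.02.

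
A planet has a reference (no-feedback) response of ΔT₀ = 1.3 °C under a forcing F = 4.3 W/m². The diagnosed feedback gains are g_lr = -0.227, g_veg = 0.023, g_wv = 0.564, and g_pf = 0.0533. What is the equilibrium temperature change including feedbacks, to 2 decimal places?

Total gain g = -0.227 + 0.023 + 0.564 + 0.0533 = 0.4133.
Amplification A = 1/(1 − 0.4133) = 1.704.
ΔT = 1.3 × 1.704 = 2.22 °C.

2.22 °C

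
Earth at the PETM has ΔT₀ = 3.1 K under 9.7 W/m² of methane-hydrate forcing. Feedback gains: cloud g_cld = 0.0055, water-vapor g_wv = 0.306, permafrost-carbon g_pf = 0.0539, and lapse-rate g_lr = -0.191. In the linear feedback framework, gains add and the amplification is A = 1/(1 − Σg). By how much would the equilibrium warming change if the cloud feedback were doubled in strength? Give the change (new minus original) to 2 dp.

0.03 K

Original: g = 0.1744, ΔT = 3.1/(1−0.1744) = 3.7548 K.
With doubled cloud: g' = 0.1799, ΔT' = 3.1/(1−0.1799) = 3.7800 K.
Change = 3.7800 − 3.7548 = 0.03 K.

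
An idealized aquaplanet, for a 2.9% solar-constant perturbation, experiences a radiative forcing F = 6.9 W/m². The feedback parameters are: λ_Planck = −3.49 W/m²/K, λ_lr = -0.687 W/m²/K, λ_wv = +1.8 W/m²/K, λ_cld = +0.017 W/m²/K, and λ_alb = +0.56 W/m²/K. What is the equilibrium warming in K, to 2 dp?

Net feedback parameter λ = (−3.49) + (-0.687) + (+1.8) + (+0.017) + (+0.56) = -1.8 W/m²/K.
ΔT = −F/λ = −6.9/(-1.8) = 3.83 K.

3.83 K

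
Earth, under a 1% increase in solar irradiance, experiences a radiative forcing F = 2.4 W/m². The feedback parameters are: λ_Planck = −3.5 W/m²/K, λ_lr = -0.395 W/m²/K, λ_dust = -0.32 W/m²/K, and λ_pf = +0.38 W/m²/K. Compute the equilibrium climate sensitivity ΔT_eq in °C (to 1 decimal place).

0.6 °C

Net feedback parameter λ = (−3.5) + (-0.395) + (-0.32) + (+0.38) = -3.835 W/m²/K.
ΔT = −F/λ = −2.4/(-3.835) = 0.6 °C.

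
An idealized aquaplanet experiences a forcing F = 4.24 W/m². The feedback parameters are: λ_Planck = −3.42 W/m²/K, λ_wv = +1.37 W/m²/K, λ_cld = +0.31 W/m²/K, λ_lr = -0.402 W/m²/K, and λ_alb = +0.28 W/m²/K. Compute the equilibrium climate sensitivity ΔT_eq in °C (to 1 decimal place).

Net feedback parameter λ = (−3.42) + (+1.37) + (+0.31) + (-0.402) + (+0.28) = -1.862 W/m²/K.
ΔT = −F/λ = −4.24/(-1.862) = 2.3 °C.

2.3 °C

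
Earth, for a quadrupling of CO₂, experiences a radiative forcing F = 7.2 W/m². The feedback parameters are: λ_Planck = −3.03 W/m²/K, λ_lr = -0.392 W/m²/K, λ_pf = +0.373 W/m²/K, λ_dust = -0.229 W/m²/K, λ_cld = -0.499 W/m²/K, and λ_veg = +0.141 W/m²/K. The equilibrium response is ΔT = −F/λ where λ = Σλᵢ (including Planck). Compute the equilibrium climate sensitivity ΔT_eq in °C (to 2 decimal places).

1.98 °C

Net feedback parameter λ = (−3.03) + (-0.392) + (+0.373) + (-0.229) + (-0.499) + (+0.141) = -3.636 W/m²/K.
ΔT = −F/λ = −7.2/(-3.636) = 1.98 °C.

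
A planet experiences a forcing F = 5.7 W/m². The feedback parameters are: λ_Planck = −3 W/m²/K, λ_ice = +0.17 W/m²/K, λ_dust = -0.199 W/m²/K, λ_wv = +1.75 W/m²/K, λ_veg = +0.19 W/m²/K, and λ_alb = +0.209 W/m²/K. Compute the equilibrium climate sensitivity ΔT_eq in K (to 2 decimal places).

6.48 K

Net feedback parameter λ = (−3) + (+0.17) + (-0.199) + (+1.75) + (+0.19) + (+0.209) = -0.88 W/m²/K.
ΔT = −F/λ = −5.7/(-0.88) = 6.48 K.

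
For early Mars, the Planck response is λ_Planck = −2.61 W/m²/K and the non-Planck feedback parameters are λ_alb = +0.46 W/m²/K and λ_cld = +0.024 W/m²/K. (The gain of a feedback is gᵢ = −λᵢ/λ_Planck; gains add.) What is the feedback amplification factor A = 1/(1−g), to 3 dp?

Convert to gains: g_alb = 0.46/2.61 = 0.1762; g_cld = 0.024/2.61 = 0.009195.
Total gain g = 0.185395.
A = 1/(1 − 0.185395) = 1.228.

1.228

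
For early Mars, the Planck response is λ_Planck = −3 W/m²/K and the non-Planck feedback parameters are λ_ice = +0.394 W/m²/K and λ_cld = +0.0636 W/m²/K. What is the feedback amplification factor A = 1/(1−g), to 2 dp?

1.18

Convert to gains: g_ice = 0.394/3 = 0.1313; g_cld = 0.0636/3 = 0.0212.
Total gain g = 0.1525.
A = 1/(1 − 0.1525) = 1.18.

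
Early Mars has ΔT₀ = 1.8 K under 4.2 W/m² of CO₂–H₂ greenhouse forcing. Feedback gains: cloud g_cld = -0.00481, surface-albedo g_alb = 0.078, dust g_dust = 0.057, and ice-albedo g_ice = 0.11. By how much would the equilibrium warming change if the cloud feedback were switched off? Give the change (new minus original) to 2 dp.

0.02 K

Original: g = 0.24019, ΔT = 1.8/(1−0.24019) = 2.3690 K.
Without cloud: g' = 0.245, ΔT' = 1.8/(1−0.245) = 2.3841 K.
Change = 2.3841 − 2.3690 = 0.02 K.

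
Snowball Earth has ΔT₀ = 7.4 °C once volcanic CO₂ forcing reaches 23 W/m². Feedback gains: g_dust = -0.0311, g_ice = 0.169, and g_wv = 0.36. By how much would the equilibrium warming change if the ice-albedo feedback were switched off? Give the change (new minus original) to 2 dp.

Original: g = 0.4979, ΔT = 7.4/(1−0.4979) = 14.7381 °C.
Without ice-albedo: g' = 0.3289, ΔT' = 7.4/(1−0.3289) = 11.0267 °C.
Change = 11.0267 − 14.7381 = -3.71 °C.

-3.71 °C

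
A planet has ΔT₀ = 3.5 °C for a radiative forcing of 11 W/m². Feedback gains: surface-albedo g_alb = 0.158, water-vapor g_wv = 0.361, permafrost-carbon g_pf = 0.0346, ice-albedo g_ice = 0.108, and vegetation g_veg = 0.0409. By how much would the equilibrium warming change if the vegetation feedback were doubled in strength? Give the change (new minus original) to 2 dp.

Original: g = 0.7025, ΔT = 3.5/(1−0.7025) = 11.7647 °C.
With doubled vegetation: g' = 0.7434, ΔT' = 3.5/(1−0.7434) = 13.6399 °C.
Change = 13.6399 − 11.7647 = 1.88 °C.

1.88 °C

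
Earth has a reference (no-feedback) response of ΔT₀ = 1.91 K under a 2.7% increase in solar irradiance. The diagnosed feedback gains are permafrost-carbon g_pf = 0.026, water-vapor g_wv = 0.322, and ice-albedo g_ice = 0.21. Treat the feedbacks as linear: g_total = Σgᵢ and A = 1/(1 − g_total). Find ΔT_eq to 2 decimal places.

Total gain g = 0.026 + 0.322 + 0.21 = 0.558.
Amplification A = 1/(1 − 0.558) = 2.262.
ΔT = 1.91 × 2.262 = 4.32 K.

4.32 K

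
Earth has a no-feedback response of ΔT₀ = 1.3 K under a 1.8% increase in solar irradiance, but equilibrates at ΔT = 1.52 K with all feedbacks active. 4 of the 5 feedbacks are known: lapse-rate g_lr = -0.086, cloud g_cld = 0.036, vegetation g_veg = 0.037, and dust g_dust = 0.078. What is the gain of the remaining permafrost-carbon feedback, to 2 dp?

Amplification A = ΔT/ΔT₀ = 1.52/1.3 = 1.169.
Total gain g = 1 − 1/A = 1 − 1/1.169 = 0.1446.
Known gains sum to -0.086 + 0.036 + 0.037 + 0.078 = 0.065.
g_pf = 0.1446 − 0.065 = 0.08.

0.08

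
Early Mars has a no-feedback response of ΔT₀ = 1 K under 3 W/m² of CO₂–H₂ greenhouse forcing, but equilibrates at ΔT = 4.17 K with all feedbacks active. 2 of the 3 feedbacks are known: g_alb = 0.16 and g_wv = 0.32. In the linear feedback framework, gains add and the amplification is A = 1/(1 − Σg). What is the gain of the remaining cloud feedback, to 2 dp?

0.28

Amplification A = ΔT/ΔT₀ = 4.17/1 = 4.17.
Total gain g = 1 − 1/A = 1 − 1/4.17 = 0.7602.
Known gains sum to 0.16 + 0.32 = 0.48.
g_cld = 0.7602 − 0.48 = 0.28.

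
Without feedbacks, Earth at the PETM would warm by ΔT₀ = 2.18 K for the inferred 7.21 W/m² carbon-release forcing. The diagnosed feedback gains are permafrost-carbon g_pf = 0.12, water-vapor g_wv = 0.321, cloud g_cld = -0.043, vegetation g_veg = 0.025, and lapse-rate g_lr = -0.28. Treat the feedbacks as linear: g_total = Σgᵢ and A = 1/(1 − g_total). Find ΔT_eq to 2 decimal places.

Total gain g = 0.12 + 0.321 − 0.043 + 0.025 − 0.28 = 0.143.
Amplification A = 1/(1 − 0.143) = 1.167.
ΔT = 2.18 × 1.167 = 2.54 K.

2.54 K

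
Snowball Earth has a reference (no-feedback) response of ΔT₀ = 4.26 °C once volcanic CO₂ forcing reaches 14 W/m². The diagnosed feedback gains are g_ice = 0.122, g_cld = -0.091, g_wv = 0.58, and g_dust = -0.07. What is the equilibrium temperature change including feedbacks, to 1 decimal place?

9.3 °C

Total gain g = 0.122 − 0.091 + 0.58 − 0.07 = 0.541.
Amplification A = 1/(1 − 0.541) = 2.179.
ΔT = 4.26 × 2.179 = 9.3 °C.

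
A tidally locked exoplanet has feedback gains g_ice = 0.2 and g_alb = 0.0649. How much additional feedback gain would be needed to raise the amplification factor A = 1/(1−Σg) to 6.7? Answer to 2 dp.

Current total gain = 0.2649.
Target gain for A = 6.7: g* = 1 − 1/6.7 = 0.8507.
Additional gain needed = 0.8507 − 0.2649 = 0.59.

0.59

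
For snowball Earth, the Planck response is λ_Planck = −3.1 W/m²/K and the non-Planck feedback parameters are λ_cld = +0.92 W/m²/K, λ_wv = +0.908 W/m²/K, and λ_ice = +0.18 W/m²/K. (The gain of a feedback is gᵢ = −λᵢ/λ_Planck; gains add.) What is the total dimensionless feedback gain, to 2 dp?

Convert to gains: g_cld = 0.92/3.1 = 0.2968; g_wv = 0.908/3.1 = 0.2929; g_ice = 0.18/3.1 = 0.05806.
Total gain g = 0.64776.

0.65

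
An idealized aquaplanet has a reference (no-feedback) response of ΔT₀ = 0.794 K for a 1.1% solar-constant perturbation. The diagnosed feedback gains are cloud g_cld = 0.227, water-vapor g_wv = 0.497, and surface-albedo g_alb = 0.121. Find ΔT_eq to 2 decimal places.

5.12 K

Total gain g = 0.227 + 0.497 + 0.121 = 0.845.
Amplification A = 1/(1 − 0.845) = 6.452.
ΔT = 0.794 × 6.452 = 5.12 K.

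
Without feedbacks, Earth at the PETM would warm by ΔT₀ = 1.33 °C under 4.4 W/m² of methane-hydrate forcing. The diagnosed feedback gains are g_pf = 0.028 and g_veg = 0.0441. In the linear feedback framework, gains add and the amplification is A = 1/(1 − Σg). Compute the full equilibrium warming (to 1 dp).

Total gain g = 0.028 + 0.0441 = 0.0721.
Amplification A = 1/(1 − 0.0721) = 1.078.
ΔT = 1.33 × 1.078 = 1.4 °C.

1.4 °C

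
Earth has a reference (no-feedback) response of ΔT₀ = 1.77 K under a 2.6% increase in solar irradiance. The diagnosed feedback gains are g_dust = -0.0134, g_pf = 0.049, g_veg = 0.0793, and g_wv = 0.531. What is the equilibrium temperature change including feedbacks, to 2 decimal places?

5.00 K

Total gain g = -0.0134 + 0.049 + 0.0793 + 0.531 = 0.6459.
Amplification A = 1/(1 − 0.6459) = 2.824.
ΔT = 1.77 × 2.824 = 5.00 K.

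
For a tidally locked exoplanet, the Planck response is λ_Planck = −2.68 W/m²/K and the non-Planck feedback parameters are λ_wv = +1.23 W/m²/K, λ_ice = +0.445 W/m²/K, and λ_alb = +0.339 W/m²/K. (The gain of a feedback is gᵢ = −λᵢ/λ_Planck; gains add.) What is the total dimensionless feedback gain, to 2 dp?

Convert to gains: g_wv = 1.23/2.68 = 0.459; g_ice = 0.445/2.68 = 0.166; g_alb = 0.339/2.68 = 0.1265.
Total gain g = 0.7515.

0.75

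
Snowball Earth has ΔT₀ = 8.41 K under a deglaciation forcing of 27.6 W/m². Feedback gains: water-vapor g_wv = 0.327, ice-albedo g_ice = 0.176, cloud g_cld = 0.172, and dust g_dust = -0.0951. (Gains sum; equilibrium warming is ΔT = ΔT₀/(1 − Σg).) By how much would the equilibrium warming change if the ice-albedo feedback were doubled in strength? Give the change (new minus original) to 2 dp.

Original: g = 0.5799, ΔT = 8.41/(1−0.5799) = 20.0190 K.
With doubled ice-albedo: g' = 0.7559, ΔT' = 8.41/(1−0.7559) = 34.4531 K.
Change = 34.4531 − 20.0190 = 14.43 K.

14.43 K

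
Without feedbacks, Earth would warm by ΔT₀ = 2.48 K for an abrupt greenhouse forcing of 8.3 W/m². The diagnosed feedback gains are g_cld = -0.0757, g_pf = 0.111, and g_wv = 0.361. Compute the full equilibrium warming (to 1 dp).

4.1 K

Total gain g = -0.0757 + 0.111 + 0.361 = 0.3963.
Amplification A = 1/(1 − 0.3963) = 1.656.
ΔT = 2.48 × 1.656 = 4.1 K.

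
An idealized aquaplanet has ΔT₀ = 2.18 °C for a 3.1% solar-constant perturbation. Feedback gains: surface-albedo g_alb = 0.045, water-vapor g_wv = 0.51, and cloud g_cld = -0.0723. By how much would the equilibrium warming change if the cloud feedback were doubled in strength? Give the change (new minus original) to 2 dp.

Original: g = 0.4827, ΔT = 2.18/(1−0.4827) = 4.2142 °C.
With doubled cloud: g' = 0.4104, ΔT' = 2.18/(1−0.4104) = 3.6974 °C.
Change = 3.6974 − 4.2142 = -0.52 °C.

-0.52 °C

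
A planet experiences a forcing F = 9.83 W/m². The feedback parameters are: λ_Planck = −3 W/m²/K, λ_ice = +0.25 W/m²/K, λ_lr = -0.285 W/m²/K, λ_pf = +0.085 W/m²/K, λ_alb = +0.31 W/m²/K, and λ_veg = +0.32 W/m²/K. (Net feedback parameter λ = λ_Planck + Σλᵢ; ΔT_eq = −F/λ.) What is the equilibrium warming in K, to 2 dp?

Net feedback parameter λ = (−3) + (+0.25) + (-0.285) + (+0.085) + (+0.31) + (+0.32) = -2.32 W/m²/K.
ΔT = −F/λ = −9.83/(-2.32) = 4.24 K.

4.24 K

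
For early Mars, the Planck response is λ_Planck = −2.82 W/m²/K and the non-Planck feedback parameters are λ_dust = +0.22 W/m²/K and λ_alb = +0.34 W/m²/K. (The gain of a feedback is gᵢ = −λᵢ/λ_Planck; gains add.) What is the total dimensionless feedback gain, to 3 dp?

0.199

Convert to gains: g_dust = 0.22/2.82 = 0.07801; g_alb = 0.34/2.82 = 0.1206.
Total gain g = 0.19861.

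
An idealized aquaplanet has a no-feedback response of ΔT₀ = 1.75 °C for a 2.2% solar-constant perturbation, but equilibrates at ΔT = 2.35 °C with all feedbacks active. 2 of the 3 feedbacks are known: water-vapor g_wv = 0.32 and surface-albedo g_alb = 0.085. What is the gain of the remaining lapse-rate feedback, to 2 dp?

-0.15

Amplification A = ΔT/ΔT₀ = 2.35/1.75 = 1.343.
Total gain g = 1 − 1/A = 1 − 1/1.343 = 0.2554.
Known gains sum to 0.32 + 0.085 = 0.405.
g_lr = 0.2554 − 0.405 = -0.15.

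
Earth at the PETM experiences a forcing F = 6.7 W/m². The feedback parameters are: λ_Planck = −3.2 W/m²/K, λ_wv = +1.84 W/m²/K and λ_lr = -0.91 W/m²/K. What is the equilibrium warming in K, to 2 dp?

Net feedback parameter λ = (−3.2) + (+1.84) + (-0.91) = -2.27 W/m²/K.
ΔT = −F/λ = −6.7/(-2.27) = 2.95 K.

2.95 K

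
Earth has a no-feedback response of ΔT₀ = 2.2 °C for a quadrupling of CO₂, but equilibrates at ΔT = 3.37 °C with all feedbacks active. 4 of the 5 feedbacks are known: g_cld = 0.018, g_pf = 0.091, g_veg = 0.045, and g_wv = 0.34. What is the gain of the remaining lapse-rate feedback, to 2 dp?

-0.15

Amplification A = ΔT/ΔT₀ = 3.37/2.2 = 1.532.
Total gain g = 1 − 1/A = 1 − 1/1.532 = 0.3473.
Known gains sum to 0.018 + 0.091 + 0.045 + 0.34 = 0.494.
g_lr = 0.3473 − 0.494 = -0.15.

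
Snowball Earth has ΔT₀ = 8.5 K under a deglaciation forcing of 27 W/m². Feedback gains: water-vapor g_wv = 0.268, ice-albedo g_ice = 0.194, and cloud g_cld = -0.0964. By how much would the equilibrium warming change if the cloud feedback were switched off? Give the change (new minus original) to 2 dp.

2.40 K

Original: g = 0.3656, ΔT = 8.5/(1−0.3656) = 13.3985 K.
Without cloud: g' = 0.462, ΔT' = 8.5/(1−0.462) = 15.7993 K.
Change = 15.7993 − 13.3985 = 2.40 K.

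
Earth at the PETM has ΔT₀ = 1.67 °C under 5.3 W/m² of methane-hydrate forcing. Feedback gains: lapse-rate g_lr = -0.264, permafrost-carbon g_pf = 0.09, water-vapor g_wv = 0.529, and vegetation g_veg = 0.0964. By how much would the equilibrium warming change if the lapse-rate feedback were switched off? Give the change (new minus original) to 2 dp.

2.82 °C

Original: g = 0.4514, ΔT = 1.67/(1−0.4514) = 3.0441 °C.
Without lapse-rate: g' = 0.7154, ΔT' = 1.67/(1−0.7154) = 5.8679 °C.
Change = 5.8679 − 3.0441 = 2.82 °C.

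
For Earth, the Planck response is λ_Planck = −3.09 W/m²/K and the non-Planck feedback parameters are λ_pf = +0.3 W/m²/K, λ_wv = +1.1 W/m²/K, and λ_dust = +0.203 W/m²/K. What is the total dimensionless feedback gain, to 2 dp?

Convert to gains: g_pf = 0.3/3.09 = 0.09709; g_wv = 1.1/3.09 = 0.356; g_dust = 0.203/3.09 = 0.0657.
Total gain g = 0.51879.

0.52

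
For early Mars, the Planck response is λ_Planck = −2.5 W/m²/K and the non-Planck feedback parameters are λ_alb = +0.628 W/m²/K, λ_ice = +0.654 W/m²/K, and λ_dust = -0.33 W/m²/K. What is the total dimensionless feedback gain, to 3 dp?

Convert to gains: g_alb = 0.628/2.5 = 0.2512; g_ice = 0.654/2.5 = 0.2616; g_dust = -0.33/2.5 = -0.132.
Total gain g = 0.3808.

0.381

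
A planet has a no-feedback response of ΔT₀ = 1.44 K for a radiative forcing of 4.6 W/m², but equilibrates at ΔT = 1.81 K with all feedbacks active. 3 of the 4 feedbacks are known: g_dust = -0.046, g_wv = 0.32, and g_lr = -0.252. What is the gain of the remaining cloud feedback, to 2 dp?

Amplification A = ΔT/ΔT₀ = 1.81/1.44 = 1.257.
Total gain g = 1 − 1/A = 1 − 1/1.257 = 0.2045.
Known gains sum to -0.046 + 0.32 − 0.252 = 0.022.
g_cld = 0.2045 − 0.022 = 0.18.

0.18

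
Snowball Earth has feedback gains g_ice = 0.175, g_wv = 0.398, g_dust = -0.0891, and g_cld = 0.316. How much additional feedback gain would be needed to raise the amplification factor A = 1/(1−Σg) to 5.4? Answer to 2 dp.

Current total gain = 0.7999.
Target gain for A = 5.4: g* = 1 − 1/5.4 = 0.8148.
Additional gain needed = 0.8148 − 0.7999 = 0.01.

0.01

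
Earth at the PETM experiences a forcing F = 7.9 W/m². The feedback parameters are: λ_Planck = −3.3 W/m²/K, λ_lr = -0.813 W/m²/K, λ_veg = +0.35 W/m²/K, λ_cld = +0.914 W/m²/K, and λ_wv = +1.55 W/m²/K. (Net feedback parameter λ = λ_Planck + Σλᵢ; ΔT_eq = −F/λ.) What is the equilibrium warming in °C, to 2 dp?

6.08 °C

Net feedback parameter λ = (−3.3) + (-0.813) + (+0.35) + (+0.914) + (+1.55) = -1.299 W/m²/K.
ΔT = −F/λ = −7.9/(-1.299) = 6.08 °C.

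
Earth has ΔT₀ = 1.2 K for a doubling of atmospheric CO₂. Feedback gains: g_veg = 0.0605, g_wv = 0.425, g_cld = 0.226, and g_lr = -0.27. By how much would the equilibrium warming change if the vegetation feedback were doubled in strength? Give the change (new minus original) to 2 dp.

0.26 K

Original: g = 0.4415, ΔT = 1.2/(1−0.4415) = 2.1486 K.
With doubled vegetation: g' = 0.502, ΔT' = 1.2/(1−0.502) = 2.4096 K.
Change = 2.4096 − 2.1486 = 0.26 K.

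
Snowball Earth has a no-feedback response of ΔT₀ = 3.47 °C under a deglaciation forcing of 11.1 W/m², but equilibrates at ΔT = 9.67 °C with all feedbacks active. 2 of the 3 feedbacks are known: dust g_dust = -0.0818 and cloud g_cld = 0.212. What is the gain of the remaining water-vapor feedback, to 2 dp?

Amplification A = ΔT/ΔT₀ = 9.67/3.47 = 2.787.
Total gain g = 1 − 1/A = 1 − 1/2.787 = 0.6412.
Known gains sum to -0.0818 + 0.212 = 0.1302.
g_wv = 0.6412 − 0.1302 = 0.51.

0.51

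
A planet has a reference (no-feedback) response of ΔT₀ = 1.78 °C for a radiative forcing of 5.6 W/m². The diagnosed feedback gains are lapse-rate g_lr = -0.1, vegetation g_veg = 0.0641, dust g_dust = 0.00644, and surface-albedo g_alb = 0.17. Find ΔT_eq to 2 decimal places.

Total gain g = -0.1 + 0.0641 + 0.00644 + 0.17 = 0.14054.
Amplification A = 1/(1 − 0.14054) = 1.164.
ΔT = 1.78 × 1.164 = 2.07 °C.

2.07 °C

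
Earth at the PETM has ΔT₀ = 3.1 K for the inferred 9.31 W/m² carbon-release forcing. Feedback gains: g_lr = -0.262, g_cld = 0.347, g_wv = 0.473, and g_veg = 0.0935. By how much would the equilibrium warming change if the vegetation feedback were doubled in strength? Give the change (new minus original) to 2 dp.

3.26 K

Original: g = 0.6515, ΔT = 3.1/(1−0.6515) = 8.8953 K.
With doubled vegetation: g' = 0.745, ΔT' = 3.1/(1−0.745) = 12.1569 K.
Change = 12.1569 − 8.8953 = 3.26 K.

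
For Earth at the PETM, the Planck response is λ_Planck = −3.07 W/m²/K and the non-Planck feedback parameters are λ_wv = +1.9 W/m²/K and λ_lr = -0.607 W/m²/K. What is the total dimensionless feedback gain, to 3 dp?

0.421

Convert to gains: g_wv = 1.9/3.07 = 0.6189; g_lr = -0.607/3.07 = -0.1977.
Total gain g = 0.4212.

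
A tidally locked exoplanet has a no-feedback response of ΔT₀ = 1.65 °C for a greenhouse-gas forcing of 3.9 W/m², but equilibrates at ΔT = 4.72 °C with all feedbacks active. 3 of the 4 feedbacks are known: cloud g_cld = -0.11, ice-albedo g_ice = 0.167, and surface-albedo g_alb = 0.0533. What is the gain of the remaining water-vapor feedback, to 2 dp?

0.54

Amplification A = ΔT/ΔT₀ = 4.72/1.65 = 2.861.
Total gain g = 1 − 1/A = 1 − 1/2.861 = 0.6505.
Known gains sum to -0.11 + 0.167 + 0.0533 = 0.1103.
g_wv = 0.6505 − 0.1103 = 0.54.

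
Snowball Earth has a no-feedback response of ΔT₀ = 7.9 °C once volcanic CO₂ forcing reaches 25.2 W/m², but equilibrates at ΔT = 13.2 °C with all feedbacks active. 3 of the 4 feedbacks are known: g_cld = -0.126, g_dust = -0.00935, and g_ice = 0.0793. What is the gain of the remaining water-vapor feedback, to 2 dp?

0.46

Amplification A = ΔT/ΔT₀ = 13.2/7.9 = 1.671.
Total gain g = 1 − 1/A = 1 − 1/1.671 = 0.4016.
Known gains sum to -0.126 − 0.00935 + 0.0793 = -0.05605.
g_wv = 0.4016 + 0.05605 = 0.46.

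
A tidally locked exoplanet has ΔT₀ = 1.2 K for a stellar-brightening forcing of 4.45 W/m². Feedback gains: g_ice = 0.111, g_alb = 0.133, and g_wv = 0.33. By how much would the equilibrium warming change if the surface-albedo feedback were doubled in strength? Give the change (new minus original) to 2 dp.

1.28 K

Original: g = 0.574, ΔT = 1.2/(1−0.574) = 2.8169 K.
With doubled surface-albedo: g' = 0.707, ΔT' = 1.2/(1−0.707) = 4.0956 K.
Change = 4.0956 − 2.8169 = 1.28 K.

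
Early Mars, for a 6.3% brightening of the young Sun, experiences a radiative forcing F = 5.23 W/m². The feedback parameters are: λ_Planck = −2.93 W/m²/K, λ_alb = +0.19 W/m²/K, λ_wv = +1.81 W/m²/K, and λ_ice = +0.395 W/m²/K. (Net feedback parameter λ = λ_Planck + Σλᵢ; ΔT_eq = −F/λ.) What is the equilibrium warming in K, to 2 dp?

9.78 K

Net feedback parameter λ = (−2.93) + (+0.19) + (+1.81) + (+0.395) = -0.535 W/m²/K.
ΔT = −F/λ = −5.23/(-0.535) = 9.78 K.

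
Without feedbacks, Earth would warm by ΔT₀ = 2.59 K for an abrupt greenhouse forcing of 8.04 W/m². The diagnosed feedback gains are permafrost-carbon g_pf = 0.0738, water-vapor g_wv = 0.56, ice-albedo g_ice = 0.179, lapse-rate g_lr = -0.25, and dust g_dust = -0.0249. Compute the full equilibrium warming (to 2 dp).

Total gain g = 0.0738 + 0.56 + 0.179 − 0.25 − 0.0249 = 0.5379.
Amplification A = 1/(1 − 0.5379) = 2.164.
ΔT = 2.59 × 2.164 = 5.60 K.

5.60 K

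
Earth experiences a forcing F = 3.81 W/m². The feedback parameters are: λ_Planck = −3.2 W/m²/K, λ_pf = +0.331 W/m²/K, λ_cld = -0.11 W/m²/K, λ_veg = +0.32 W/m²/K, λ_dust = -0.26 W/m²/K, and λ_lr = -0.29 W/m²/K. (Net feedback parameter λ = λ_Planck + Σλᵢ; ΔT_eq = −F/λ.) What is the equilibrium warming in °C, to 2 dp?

1.19 °C

Net feedback parameter λ = (−3.2) + (+0.331) + (-0.11) + (+0.32) + (-0.26) + (-0.29) = -3.209 W/m²/K.
ΔT = −F/λ = −3.81/(-3.209) = 1.19 °C.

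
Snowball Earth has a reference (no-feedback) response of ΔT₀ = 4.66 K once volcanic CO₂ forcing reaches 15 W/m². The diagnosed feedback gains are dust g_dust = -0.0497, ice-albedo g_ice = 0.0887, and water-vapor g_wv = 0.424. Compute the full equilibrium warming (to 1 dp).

Total gain g = -0.0497 + 0.0887 + 0.424 = 0.463.
Amplification A = 1/(1 − 0.463) = 1.862.
ΔT = 4.66 × 1.862 = 8.7 K.

8.7 K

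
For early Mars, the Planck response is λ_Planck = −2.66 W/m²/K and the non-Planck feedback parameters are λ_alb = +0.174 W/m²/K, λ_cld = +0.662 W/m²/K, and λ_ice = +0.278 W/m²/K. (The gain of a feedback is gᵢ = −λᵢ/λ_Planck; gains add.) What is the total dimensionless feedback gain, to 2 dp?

Convert to gains: g_alb = 0.174/2.66 = 0.06541; g_cld = 0.662/2.66 = 0.2489; g_ice = 0.278/2.66 = 0.1045.
Total gain g = 0.41881.

0.42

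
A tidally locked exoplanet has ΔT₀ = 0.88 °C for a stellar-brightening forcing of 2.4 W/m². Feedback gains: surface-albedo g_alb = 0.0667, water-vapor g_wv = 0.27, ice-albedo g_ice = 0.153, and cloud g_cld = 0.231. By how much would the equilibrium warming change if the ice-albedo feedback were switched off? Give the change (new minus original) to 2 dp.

-1.12 °C

Original: g = 0.7207, ΔT = 0.88/(1−0.7207) = 3.1507 °C.
Without ice-albedo: g' = 0.5677, ΔT' = 0.88/(1−0.5677) = 2.0356 °C.
Change = 2.0356 − 3.1507 = -1.12 °C.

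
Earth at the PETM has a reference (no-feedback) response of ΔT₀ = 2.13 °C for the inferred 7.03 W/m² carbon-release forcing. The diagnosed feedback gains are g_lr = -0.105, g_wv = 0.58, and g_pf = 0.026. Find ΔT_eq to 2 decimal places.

Total gain g = -0.105 + 0.58 + 0.026 = 0.501.
Amplification A = 1/(1 − 0.501) = 2.004.
ΔT = 2.13 × 2.004 = 4.27 °C.

4.27 °C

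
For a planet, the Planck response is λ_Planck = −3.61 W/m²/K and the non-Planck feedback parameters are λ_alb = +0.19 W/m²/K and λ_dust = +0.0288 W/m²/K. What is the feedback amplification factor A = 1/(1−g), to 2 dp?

1.06

Convert to gains: g_alb = 0.19/3.61 = 0.05263; g_dust = 0.0288/3.61 = 0.007978.
Total gain g = 0.060608.
A = 1/(1 − 0.060608) = 1.06.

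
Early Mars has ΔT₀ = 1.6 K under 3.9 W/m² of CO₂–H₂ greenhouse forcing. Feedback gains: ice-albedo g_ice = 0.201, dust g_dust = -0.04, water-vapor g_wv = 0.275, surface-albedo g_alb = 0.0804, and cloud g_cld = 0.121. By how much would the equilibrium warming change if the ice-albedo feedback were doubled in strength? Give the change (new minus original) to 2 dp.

Original: g = 0.6374, ΔT = 1.6/(1−0.6374) = 4.4126 K.
With doubled ice-albedo: g' = 0.8384, ΔT' = 1.6/(1−0.8384) = 9.9010 K.
Change = 9.9010 − 4.4126 = 5.49 K.

5.49 K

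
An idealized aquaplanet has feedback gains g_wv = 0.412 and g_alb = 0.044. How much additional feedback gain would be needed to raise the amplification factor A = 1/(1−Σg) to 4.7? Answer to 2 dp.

0.33

Current total gain = 0.456.
Target gain for A = 4.7: g* = 1 − 1/4.7 = 0.7872.
Additional gain needed = 0.7872 − 0.456 = 0.33.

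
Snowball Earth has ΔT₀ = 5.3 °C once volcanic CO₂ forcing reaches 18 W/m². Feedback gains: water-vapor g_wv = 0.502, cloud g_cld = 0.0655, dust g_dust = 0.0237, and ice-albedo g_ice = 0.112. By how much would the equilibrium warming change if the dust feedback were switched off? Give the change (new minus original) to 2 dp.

Original: g = 0.7032, ΔT = 5.3/(1−0.7032) = 17.8571 °C.
Without dust: g' = 0.6795, ΔT' = 5.3/(1−0.6795) = 16.5367 °C.
Change = 16.5367 − 17.8571 = -1.32 °C.

-1.32 °C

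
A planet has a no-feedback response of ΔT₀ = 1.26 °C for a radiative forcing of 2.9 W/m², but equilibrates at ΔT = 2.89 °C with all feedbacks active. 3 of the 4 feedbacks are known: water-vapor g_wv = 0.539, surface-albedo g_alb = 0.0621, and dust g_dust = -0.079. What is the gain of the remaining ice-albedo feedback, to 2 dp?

Amplification A = ΔT/ΔT₀ = 2.89/1.26 = 2.294.
Total gain g = 1 − 1/A = 1 − 1/2.294 = 0.5641.
Known gains sum to 0.539 + 0.0621 − 0.079 = 0.5221.
g_ice = 0.5641 − 0.5221 = 0.04.

0.04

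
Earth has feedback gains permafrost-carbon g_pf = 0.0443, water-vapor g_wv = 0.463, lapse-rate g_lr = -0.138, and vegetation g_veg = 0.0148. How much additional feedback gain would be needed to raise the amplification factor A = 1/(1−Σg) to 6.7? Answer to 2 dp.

Current total gain = 0.3841.
Target gain for A = 6.7: g* = 1 − 1/6.7 = 0.8507.
Additional gain needed = 0.8507 − 0.3841 = 0.47.

0.47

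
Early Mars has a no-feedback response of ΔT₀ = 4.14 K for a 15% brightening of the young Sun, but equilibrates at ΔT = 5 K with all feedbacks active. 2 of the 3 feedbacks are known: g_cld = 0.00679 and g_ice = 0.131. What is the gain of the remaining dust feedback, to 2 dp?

Amplification A = ΔT/ΔT₀ = 5/4.14 = 1.208.
Total gain g = 1 − 1/A = 1 − 1/1.208 = 0.1722.
Known gains sum to 0.00679 + 0.131 = 0.13779.
g_dust = 0.1722 − 0.13779 = 0.03.

0.03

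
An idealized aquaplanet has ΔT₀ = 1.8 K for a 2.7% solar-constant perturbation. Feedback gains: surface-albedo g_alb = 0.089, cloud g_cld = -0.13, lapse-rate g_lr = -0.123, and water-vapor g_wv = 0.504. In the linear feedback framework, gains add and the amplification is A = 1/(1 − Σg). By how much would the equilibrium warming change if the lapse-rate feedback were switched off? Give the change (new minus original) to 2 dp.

Original: g = 0.34, ΔT = 1.8/(1−0.34) = 2.7273 K.
Without lapse-rate: g' = 0.463, ΔT' = 1.8/(1−0.463) = 3.3520 K.
Change = 3.3520 − 2.7273 = 0.62 K.

0.62 K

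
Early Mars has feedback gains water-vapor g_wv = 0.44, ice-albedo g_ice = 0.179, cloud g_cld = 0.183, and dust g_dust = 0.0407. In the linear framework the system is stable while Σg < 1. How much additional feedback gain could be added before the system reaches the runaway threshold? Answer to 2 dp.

0.16

Current total gain = 0.44 + 0.179 + 0.183 + 0.0407 = 0.8427.
Margin to runaway = 1 − 0.8427 = 0.16.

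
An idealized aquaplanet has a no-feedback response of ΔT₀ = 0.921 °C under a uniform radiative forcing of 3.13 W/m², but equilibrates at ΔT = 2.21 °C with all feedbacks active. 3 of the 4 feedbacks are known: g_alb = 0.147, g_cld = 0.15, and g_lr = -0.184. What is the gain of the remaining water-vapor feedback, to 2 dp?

0.47

Amplification A = ΔT/ΔT₀ = 2.21/0.921 = 2.4.
Total gain g = 1 − 1/A = 1 − 1/2.4 = 0.5833.
Known gains sum to 0.147 + 0.15 − 0.184 = 0.113.
g_wv = 0.5833 − 0.113 = 0.47.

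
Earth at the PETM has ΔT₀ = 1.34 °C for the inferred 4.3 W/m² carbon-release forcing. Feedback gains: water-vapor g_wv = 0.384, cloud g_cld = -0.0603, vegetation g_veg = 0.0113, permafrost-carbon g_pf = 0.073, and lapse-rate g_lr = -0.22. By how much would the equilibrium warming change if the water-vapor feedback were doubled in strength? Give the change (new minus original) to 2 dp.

Original: g = 0.188, ΔT = 1.34/(1−0.188) = 1.6502 °C.
With doubled water-vapor: g' = 0.572, ΔT' = 1.34/(1−0.572) = 3.1308 °C.
Change = 3.1308 − 1.6502 = 1.48 °C.

1.48 °C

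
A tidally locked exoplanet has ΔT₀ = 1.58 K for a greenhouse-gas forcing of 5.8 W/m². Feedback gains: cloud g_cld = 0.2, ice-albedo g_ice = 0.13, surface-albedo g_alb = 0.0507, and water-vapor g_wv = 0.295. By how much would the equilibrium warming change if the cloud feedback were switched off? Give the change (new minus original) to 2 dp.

Original: g = 0.6757, ΔT = 1.58/(1−0.6757) = 4.8720 K.
Without cloud: g' = 0.4757, ΔT' = 1.58/(1−0.4757) = 3.0135 K.
Change = 3.0135 − 4.8720 = -1.86 K.

-1.86 K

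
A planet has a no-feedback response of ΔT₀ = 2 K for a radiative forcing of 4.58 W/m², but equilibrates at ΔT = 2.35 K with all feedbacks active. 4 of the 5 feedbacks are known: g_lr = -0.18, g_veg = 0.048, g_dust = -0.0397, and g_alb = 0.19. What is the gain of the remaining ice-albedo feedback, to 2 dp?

Amplification A = ΔT/ΔT₀ = 2.35/2 = 1.175.
Total gain g = 1 − 1/A = 1 − 1/1.175 = 0.1489.
Known gains sum to -0.18 + 0.048 − 0.0397 + 0.19 = 0.0183.
g_ice = 0.1489 − 0.0183 = 0.13.

0.13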